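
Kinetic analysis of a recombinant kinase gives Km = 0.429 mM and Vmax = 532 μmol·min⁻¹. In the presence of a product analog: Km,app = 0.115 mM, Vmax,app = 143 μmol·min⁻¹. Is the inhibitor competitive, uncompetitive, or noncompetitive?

uncompetitive

Both Km and Vmax decrease by the same factor (~3.72-fold) — characteristic of uncompetitive inhibition.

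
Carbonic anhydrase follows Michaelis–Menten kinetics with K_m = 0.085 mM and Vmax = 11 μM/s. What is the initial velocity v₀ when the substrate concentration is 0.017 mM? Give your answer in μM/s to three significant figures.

[S]/(Km+[S]) = 0.017/0.1020 = 0.1667, the fractional saturation.
v = 0.1667 × Vmax = 0.1667 × 11 = 1.83 μM/s.

1.83 μM/s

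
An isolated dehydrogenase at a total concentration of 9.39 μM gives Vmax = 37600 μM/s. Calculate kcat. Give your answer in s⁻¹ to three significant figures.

4000 s⁻¹

kcat = Vmax/[E]total = 37600 μM/s / 9.39 μM = 4000 s⁻¹.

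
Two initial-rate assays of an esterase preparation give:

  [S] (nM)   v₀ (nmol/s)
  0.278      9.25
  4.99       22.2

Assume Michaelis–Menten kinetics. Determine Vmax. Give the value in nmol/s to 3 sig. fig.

24.2 nmol/s

From v = Vmax[S]/(Km+[S]), each point gives Vmax = v(Km+[S])/[S].
Equating: 9.25(Km+0.278)/0.278 = 22.2(Km+4.99)/4.99.
33.27·Km + 9.25 = 4.449·Km + 22.2, so (33.27 − 4.449)·Km = 22.2 − 9.25.
Km = 12.95/28.82 = 0.449 nM; then Vmax = 9.25(0.449+0.278)/0.278 = 24.2 nmol/s.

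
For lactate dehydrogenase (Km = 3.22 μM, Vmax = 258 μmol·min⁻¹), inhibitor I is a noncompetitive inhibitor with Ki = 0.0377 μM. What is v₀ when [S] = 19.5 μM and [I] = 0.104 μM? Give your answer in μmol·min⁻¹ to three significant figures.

With α = 1 + [I]/Ki = 1 + 0.104/0.0377 = 3.759, the noncompetitive rate law is v = (Vmax/α)·[S] / (Km + [S]).
v = (258/3.759)×19.5 / (3.22 + 19.5) = 1339/22.72 = 58.9 μmol·min⁻¹.

58.9 μmol·min⁻¹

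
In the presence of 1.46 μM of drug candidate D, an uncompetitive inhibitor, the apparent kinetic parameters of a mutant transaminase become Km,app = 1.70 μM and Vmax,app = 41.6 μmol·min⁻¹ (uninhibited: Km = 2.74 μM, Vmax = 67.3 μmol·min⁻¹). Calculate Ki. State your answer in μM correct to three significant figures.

2.36 μM

Uncompetitive: Vmax,app = Vmax/α (and Km,app = Km/α) with α = 1 + [I]/Ki.
α = Vmax/Vmax,app = 67.3/41.6 = 1.618.
Since α = 1 + [I]/Ki, [I]/Ki = 1.618 − 1 = 0.6178 and Ki = 1.46/0.6178 = 2.36 μM.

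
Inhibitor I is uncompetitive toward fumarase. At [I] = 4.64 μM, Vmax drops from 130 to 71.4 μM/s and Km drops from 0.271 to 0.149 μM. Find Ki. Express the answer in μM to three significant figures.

Uncompetitive: Vmax,app = Vmax/α (and Km,app = Km/α) with α = 1 + [I]/Ki.
α = Vmax/Vmax,app = 130/71.4 = 1.821.
Ki = [I]/(α − 1) = 4.64/0.8207 = 5.65 μM.

5.65 μM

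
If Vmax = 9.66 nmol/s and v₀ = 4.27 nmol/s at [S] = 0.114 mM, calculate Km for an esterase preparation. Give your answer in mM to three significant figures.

0.144 mM

From v = Vmax[S]/(Km+[S]), Km = [S](Vmax − v)/v.
Km = 0.114 × (9.66 − 4.27) / 4.27 = 0.6145/4.27 = 0.144 mM.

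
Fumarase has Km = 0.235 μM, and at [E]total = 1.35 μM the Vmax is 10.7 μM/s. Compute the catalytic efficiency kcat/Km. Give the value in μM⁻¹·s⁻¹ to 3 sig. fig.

kcat = Vmax/[E]total = 10.7/1.35 = 7.93 s⁻¹.
kcat/Km = 7.93/0.235 = 33.7 μM⁻¹·s⁻¹.

33.7 μM⁻¹·s⁻¹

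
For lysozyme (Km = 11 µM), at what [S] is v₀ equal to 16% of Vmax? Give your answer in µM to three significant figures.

2.10 µM

v/Vmax = [S]/(Km+[S]) = 0.16, so [S] = Km·0.16/(1 − 0.16) = 11 × 0.1905.
[S] = 2.10 µM.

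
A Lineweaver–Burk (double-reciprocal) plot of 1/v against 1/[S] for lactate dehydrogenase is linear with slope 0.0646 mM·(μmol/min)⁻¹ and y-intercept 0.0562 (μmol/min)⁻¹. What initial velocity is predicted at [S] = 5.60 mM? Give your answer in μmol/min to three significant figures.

14.8 μmol/min

The y-intercept is 1/Vmax, so Vmax = 1/0.0562 = 17.8 μmol/min.
The slope is Km/Vmax, so Km = 0.0646 × 17.8 = 1.15 mM.
Then v = 17.8 × 5.60/(1.15 + 5.60) = 14.8 μmol/min.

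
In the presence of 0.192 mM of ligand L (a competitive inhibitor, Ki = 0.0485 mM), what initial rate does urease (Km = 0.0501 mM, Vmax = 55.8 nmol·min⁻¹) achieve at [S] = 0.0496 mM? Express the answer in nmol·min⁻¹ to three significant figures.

With α = 1 + [I]/Ki = 1 + 0.192/0.0485 = 4.959, the competitive rate law is v = Vmax[S] / (αKm + [S]).
v = 55.8×0.0496 / (4.959×0.0501 + 0.0496) = 2.768/0.2980 = 9.29 nmol·min⁻¹.

9.29 nmol·min⁻¹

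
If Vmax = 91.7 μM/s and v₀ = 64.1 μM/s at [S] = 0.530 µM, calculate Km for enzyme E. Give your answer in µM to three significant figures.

From v = Vmax[S]/(Km+[S]), Km = [S](Vmax − v)/v.
Km = 0.530 × (91.7 − 64.1) / 64.1 = 14.63/64.1 = 0.228 µM.

0.228 µM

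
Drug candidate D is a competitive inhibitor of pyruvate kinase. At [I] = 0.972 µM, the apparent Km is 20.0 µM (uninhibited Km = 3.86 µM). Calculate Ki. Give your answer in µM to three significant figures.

Competitive: Km,app = α·Km with α = 1 + [I]/Ki.
α = Km,app/Km = 20.0/3.86 = 5.181.
Since α = 1 + [I]/Ki, [I]/Ki = 5.181 − 1 = 4.181 and Ki = 0.972/4.181 = 0.232 µM.

0.232 µM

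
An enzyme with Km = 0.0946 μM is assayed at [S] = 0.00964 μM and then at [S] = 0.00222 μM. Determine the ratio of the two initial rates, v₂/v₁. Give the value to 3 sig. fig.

0.248

Since Vmax cancels, v₂/v₁ = [S]₂(Km+[S]₁) / [S]₁(Km+[S]₂).
= 0.00222×(0.0946+0.00964) / (0.00964×(0.0946+0.00222)) = 0.0002314/0.0009333 = 0.248.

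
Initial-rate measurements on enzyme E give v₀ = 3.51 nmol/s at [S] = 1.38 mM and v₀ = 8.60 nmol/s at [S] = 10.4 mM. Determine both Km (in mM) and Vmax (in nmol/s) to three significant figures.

Km = 2.97 mM; Vmax = 11.1 nmol/s

In reciprocal form, 1/v = (Km/Vmax)·(1/[S]) + 1/Vmax. The two points give (1/[S], 1/v) = (0.7246, 0.2849) and (0.09615, 0.1163).
Slope = (0.2849 − 0.1163)/(0.7246 − 0.09615) = 0.2683; intercept = 0.2849 − 0.2683×0.7246 = 0.09048.
Vmax = 1/intercept = 11.1 nmol/s; Km = slope × Vmax = 0.2683 × 11.1 = 2.97 mM.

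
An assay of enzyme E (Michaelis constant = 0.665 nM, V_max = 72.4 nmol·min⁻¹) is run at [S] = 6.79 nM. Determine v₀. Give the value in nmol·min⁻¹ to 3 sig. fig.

v = Vmax·[S]/(Km + [S]) = 72.4 × 6.79 / (0.665 + 6.79)
  = 491.6 / 7.455 = 65.9 nmol·min⁻¹.

65.9 nmol·min⁻¹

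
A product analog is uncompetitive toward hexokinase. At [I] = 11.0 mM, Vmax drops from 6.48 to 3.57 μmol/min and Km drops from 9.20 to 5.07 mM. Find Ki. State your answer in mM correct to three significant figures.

13.5 mM

Uncompetitive: Vmax,app = Vmax/α (and Km,app = Km/α) with α = 1 + [I]/Ki.
α = Vmax/Vmax,app = 6.48/3.57 = 1.815.
Since α = 1 + [I]/Ki, [I]/Ki = 1.815 − 1 = 0.8151 and Ki = 11.0/0.8151 = 13.5 mM.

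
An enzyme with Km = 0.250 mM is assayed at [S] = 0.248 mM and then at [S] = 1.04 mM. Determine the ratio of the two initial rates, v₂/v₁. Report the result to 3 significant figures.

Since Vmax cancels, v₂/v₁ = [S]₂(Km+[S]₁) / [S]₁(Km+[S]₂).
= 1.04×(0.250+0.248) / (0.248×(0.250+1.04)) = 0.5179/0.3199 = 1.62.

1.62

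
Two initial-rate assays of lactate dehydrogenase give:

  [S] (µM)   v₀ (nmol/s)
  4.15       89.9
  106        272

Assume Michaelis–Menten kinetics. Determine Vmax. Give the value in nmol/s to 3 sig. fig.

From v = Vmax[S]/(Km+[S]), each point gives Vmax = v(Km+[S])/[S].
Equating: 89.9(Km+4.15)/4.15 = 272(Km+106)/106.
21.66·Km + 89.9 = 2.566·Km + 272, so (21.66 − 2.566)·Km = 272 − 89.9.
Km = 182.1/19.10 = 9.54 µM; then Vmax = 89.9(9.54+4.15)/4.15 = 296 nmol/s.

296 nmol/s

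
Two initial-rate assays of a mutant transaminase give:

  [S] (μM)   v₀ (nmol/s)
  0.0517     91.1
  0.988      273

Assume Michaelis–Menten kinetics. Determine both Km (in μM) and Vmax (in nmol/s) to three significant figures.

In reciprocal form, 1/v = (Km/Vmax)·(1/[S]) + 1/Vmax. The two points give (1/[S], 1/v) = (19.34, 0.01098) and (1.012, 0.003663).
Slope = (0.01098 − 0.003663)/(19.34 − 1.012) = 0.0003990; intercept = 0.01098 − 0.0003990×19.34 = 0.003259.
Vmax = 1/intercept = 307 nmol/s; Km = slope × Vmax = 0.0003990 × 307 = 0.122 μM.

Km = 0.122 μM; Vmax = 307 nmol/s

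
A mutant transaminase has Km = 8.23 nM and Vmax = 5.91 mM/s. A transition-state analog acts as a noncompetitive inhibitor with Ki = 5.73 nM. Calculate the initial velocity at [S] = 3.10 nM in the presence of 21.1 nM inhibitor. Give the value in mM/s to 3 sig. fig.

α = 1 + [I]/Ki = 1 + 21.1/5.73 = 4.682.
For a noncompetitive inhibitor, Vmax is reduced to Vmax/α while Km is unchanged: Km,app = 8.23 nM, Vmax,app = 1.26 mM/s.
v = Vmax,app·[S]/(Km,app + [S]) = 1.26 × 3.10/(8.23 + 3.10) = 0.345 mM/s.

0.345 mM/s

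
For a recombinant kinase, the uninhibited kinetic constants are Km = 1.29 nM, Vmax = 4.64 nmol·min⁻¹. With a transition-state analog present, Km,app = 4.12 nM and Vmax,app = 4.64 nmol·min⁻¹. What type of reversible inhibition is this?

competitive

Km increases (1.29 → 4.12 nM) while Vmax is unchanged — the hallmark of competitive inhibition.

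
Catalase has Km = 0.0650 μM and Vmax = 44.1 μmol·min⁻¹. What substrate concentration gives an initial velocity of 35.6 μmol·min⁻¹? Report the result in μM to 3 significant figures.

0.272 μM

The required fractional saturation is v/Vmax = 35.6/44.1 = 0.8073.
Then [S]/(Km+[S]) = 0.8073 ⇒ [S] = 0.0650 × 0.8073/(1 − 0.8073) = 0.272 μM.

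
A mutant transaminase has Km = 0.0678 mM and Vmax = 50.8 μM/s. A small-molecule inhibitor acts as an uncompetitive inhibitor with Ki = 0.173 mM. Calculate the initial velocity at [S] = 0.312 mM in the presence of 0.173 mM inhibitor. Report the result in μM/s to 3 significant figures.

With α = 1 + [I]/Ki = 1 + 0.173/0.173 = 2.000, the uncompetitive rate law is v = (Vmax/α)·[S] / (Km/α + [S]).
v = (50.8/2.000)×0.312 / (0.0678/2.000 + 0.312) = 7.925/0.3459 = 22.9 μM/s.

22.9 μM/s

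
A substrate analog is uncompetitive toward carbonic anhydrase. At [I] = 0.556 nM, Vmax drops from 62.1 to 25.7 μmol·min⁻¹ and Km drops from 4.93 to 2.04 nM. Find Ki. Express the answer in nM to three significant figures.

Uncompetitive: Vmax,app = Vmax/α (and Km,app = Km/α) with α = 1 + [I]/Ki.
α = Vmax/Vmax,app = 62.1/25.7 = 2.416.
Since α = 1 + [I]/Ki, [I]/Ki = 2.416 − 1 = 1.416 and Ki = 0.556/1.416 = 0.393 nM.

0.393 nM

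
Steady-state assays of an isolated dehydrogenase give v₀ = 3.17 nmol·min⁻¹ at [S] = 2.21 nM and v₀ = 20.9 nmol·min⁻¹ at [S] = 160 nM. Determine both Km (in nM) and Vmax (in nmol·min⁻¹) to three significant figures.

Km = 13.6 nM; Vmax = 22.7 nmol·min⁻¹

In reciprocal form, 1/v = (Km/Vmax)·(1/[S]) + 1/Vmax. The two points give (1/[S], 1/v) = (0.4525, 0.3155) and (0.006250, 0.04785).
Slope = (0.3155 − 0.04785)/(0.4525 − 0.006250) = 0.5997; intercept = 0.3155 − 0.5997×0.4525 = 0.04410.
Vmax = 1/intercept = 22.7 nmol·min⁻¹; Km = slope × Vmax = 0.5997 × 22.7 = 13.6 nM.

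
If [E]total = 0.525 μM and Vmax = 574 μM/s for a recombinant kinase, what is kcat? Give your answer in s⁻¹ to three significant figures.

1090 s⁻¹

kcat = Vmax/[E]total = 574 μM/s / 0.525 μM = 1090 s⁻¹.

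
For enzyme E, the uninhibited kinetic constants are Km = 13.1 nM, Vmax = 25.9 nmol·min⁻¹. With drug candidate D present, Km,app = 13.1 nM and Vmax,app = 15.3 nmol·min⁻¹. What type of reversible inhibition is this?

Vmax decreases (25.9 → 15.3 nmol·min⁻¹) while Km is unchanged — pure noncompetitive inhibition.

noncompetitive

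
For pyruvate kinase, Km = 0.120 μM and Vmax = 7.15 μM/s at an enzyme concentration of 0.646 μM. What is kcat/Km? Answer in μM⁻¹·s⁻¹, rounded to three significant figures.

92.2 μM⁻¹·s⁻¹

kcat = Vmax/[E]total = 7.15/0.646 = 11.1 s⁻¹.
kcat/Km = 11.1/0.120 = 92.2 μM⁻¹·s⁻¹.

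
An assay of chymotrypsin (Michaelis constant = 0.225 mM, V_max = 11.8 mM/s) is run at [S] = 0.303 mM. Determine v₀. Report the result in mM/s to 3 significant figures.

[S]/(Km+[S]) = 0.303/0.5280 = 0.5739, the fractional saturation.
v = 0.5739 × Vmax = 0.5739 × 11.8 = 6.77 mM/s.

6.77 mM/s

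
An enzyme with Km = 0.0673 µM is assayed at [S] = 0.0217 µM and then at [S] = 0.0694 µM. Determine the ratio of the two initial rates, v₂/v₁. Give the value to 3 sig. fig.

The fractional saturations are [S]/(Km+[S]) = 0.0217/0.08900 = 0.2438 and 0.0694/0.1367 = 0.5077.
v₂/v₁ is just their ratio: 0.5077/0.2438 = 2.08.

2.08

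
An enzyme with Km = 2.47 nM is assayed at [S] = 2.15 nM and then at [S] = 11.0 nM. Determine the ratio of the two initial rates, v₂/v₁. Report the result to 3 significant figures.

Since Vmax cancels, v₂/v₁ = [S]₂(Km+[S]₁) / [S]₁(Km+[S]₂).
= 11.0×(2.47+2.15) / (2.15×(2.47+11.0)) = 50.82/28.96 = 1.75.

1.75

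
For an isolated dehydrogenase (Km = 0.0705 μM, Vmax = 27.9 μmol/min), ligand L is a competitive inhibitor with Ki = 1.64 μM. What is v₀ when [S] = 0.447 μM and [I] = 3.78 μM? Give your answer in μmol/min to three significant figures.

α = 1 + [I]/Ki = 1 + 3.78/1.64 = 3.305.
For a competitive inhibitor, Vmax is unchanged and the apparent Km becomes α·Km: Km,app = 0.233 μM, Vmax,app = 27.9 μmol/min.
v = Vmax,app·[S]/(Km,app + [S]) = 27.9 × 0.447/(0.233 + 0.447) = 18.3 μmol/min.

18.3 μmol/min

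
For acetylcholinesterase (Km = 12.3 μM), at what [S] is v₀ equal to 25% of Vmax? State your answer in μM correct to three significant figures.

4.10 μM

v/Vmax = [S]/(Km+[S]) = 0.25, so [S] = Km·0.25/(1 − 0.25) = 12.3 × 0.3333.
[S] = 4.10 μM.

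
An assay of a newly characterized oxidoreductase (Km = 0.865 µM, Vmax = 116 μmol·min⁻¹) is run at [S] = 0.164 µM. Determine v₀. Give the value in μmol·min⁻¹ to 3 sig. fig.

v = Vmax·[S]/(Km + [S]) = 116 × 0.164 / (0.865 + 0.164)
  = 19.02 / 1.029 = 18.5 μmol·min⁻¹.

18.5 μmol·min⁻¹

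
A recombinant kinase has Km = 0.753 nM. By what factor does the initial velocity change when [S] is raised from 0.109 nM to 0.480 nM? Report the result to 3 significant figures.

The fractional saturations are [S]/(Km+[S]) = 0.109/0.8620 = 0.1265 and 0.480/1.233 = 0.3893.
v₂/v₁ is just their ratio: 0.3893/0.1265 = 3.08.

3.08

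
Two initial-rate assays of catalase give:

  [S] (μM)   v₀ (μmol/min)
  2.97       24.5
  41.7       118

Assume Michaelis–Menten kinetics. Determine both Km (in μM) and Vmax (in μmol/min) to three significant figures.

In reciprocal form, 1/v = (Km/Vmax)·(1/[S]) + 1/Vmax. The two points give (1/[S], 1/v) = (0.3367, 0.04082) and (0.02398, 0.008475).
Slope = (0.04082 − 0.008475)/(0.3367 − 0.02398) = 0.1034; intercept = 0.04082 − 0.1034×0.3367 = 0.005994.
Vmax = 1/intercept = 167 μmol/min; Km = slope × Vmax = 0.1034 × 167 = 17.3 μM.

Km = 17.3 μM; Vmax = 167 μmol/min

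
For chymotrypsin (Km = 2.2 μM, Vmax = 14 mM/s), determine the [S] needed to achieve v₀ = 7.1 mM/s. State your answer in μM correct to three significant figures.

Rearranging v = Vmax[S]/(Km+[S]) gives [S] = Km·v/(Vmax − v).
[S] = 2.2 × 7.1 / (14 − 7.1) = 15.62/6.900 = 2.26 μM.

2.26 μM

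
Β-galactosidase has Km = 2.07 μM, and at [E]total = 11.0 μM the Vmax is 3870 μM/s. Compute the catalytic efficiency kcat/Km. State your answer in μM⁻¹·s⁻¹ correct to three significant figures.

170 μM⁻¹·s⁻¹

kcat = Vmax/[E]total = 3870/11.0 = 352 s⁻¹.
kcat/Km = 352/2.07 = 170 μM⁻¹·s⁻¹.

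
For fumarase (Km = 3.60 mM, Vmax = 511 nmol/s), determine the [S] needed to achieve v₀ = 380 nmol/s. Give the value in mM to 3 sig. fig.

The required fractional saturation is v/Vmax = 380/511 = 0.7436.
Then [S]/(Km+[S]) = 0.7436 ⇒ [S] = 3.60 × 0.7436/(1 − 0.7436) = 10.4 mM.

10.4 mM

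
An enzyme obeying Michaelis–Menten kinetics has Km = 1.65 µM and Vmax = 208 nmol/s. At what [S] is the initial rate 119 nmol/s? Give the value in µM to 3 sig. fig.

The required fractional saturation is v/Vmax = 119/208 = 0.5721.
Then [S]/(Km+[S]) = 0.5721 ⇒ [S] = 1.65 × 0.5721/(1 − 0.5721) = 2.21 µM.

2.21 µM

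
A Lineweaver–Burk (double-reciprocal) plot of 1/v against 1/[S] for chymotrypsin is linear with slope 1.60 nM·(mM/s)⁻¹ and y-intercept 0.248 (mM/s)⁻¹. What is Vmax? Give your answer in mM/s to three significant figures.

The y-intercept of a Lineweaver–Burk plot equals 1/Vmax, so Vmax = 1/0.248 = 4.03 mM/s.

4.03 mM/s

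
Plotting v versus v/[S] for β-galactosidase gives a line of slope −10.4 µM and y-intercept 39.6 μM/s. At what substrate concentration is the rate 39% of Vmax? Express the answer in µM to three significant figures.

The Eadie–Hofstee slope gives Km = 10.4 µM (slope = −Km).
v/Vmax = [S]/(Km+[S]) = 0.39 ⇒ [S] = Km·0.39/(1−0.39) = 10.4 × 0.6393 = 6.65 µM.

6.65 µM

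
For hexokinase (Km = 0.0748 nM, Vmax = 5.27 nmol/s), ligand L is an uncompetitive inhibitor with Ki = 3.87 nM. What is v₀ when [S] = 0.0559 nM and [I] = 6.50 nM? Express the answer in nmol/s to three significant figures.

1.31 nmol/s

α = 1 + [I]/Ki = 1 + 6.50/3.87 = 2.680.
For an uncompetitive inhibitor, both parameters are divided by α, giving Vmax/α and Km/α: Km,app = 0.0279 nM, Vmax,app = 1.97 nmol/s.
v = Vmax,app·[S]/(Km,app + [S]) = 1.97 × 0.0559/(0.0279 + 0.0559) = 1.31 nmol/s.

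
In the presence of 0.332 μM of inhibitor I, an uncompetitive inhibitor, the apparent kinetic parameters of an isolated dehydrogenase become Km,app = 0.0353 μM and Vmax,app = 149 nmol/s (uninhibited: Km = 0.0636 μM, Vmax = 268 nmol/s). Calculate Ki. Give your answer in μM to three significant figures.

0.416 μM

Uncompetitive: Vmax,app = Vmax/α (and Km,app = Km/α) with α = 1 + [I]/Ki.
α = Vmax/Vmax,app = 268/149 = 1.799.
Ki = [I]/(α − 1) = 0.332/0.7987 = 0.416 μM.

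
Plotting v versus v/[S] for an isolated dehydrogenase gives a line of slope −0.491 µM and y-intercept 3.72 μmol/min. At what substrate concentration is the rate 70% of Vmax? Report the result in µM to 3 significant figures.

1.15 µM

The Eadie–Hofstee slope gives Km = 0.491 µM (slope = −Km).
v/Vmax = [S]/(Km+[S]) = 0.7 ⇒ [S] = Km·0.7/(1−0.7) = 0.491 × 2.333 = 1.15 µM.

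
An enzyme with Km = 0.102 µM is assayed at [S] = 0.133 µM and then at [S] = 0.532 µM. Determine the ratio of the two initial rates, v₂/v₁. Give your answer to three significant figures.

Since Vmax cancels, v₂/v₁ = [S]₂(Km+[S]₁) / [S]₁(Km+[S]₂).
= 0.532×(0.102+0.133) / (0.133×(0.102+0.532)) = 0.1250/0.08432 = 1.48.

1.48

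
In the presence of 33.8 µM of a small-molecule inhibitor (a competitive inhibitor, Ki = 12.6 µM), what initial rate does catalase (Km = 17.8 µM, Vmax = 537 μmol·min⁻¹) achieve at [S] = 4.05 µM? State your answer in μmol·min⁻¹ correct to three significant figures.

31.2 μmol·min⁻¹

α = 1 + [I]/Ki = 1 + 33.8/12.6 = 3.683.
For a competitive inhibitor, Vmax is unchanged and the apparent Km becomes α·Km: Km,app = 65.5 µM, Vmax,app = 537 μmol·min⁻¹.
v = Vmax,app·[S]/(Km,app + [S]) = 537 × 4.05/(65.5 + 4.05) = 31.2 μmol·min⁻¹.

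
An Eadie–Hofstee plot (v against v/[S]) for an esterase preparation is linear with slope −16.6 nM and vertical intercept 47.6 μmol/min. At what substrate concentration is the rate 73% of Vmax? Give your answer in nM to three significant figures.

44.9 nM

The Eadie–Hofstee slope gives Km = 16.6 nM (slope = −Km).
v/Vmax = [S]/(Km+[S]) = 0.73 ⇒ [S] = Km·0.73/(1−0.73) = 16.6 × 2.704 = 44.9 nM.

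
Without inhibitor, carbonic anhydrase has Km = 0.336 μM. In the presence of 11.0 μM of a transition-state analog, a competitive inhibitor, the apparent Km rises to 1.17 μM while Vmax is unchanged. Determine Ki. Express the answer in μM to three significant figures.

Competitive: Km,app = α·Km with α = 1 + [I]/Ki.
α = Km,app/Km = 1.17/0.336 = 3.482.
Since α = 1 + [I]/Ki, [I]/Ki = 3.482 − 1 = 2.482 and Ki = 11.0/2.482 = 4.43 μM.

4.43 μM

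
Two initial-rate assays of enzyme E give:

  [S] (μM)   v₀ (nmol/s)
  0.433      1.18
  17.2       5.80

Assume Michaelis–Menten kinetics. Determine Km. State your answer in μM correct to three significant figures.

1.93 μM

From v = Vmax[S]/(Km+[S]), each point gives Vmax = v(Km+[S])/[S].
Equating: 1.18(Km+0.433)/0.433 = 5.80(Km+17.2)/17.2.
2.725·Km + 1.18 = 0.3372·Km + 5.80, so (2.725 − 0.3372)·Km = 5.80 − 1.18.
Km = 4.620/2.388 = 1.93 μM; then Vmax = 1.18(1.93+0.433)/0.433 = 6.45 nmol/s.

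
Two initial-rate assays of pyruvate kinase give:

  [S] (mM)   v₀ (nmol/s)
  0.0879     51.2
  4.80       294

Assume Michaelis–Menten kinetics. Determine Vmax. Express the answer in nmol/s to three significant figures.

In reciprocal form, 1/v = (Km/Vmax)·(1/[S]) + 1/Vmax. The two points give (1/[S], 1/v) = (11.38, 0.01953) and (0.2083, 0.003401).
Slope = (0.01953 − 0.003401)/(11.38 − 0.2083) = 0.001444; intercept = 0.01953 − 0.001444×11.38 = 0.003100.
Vmax = 1/intercept = 323 nmol/s; Km = slope × Vmax = 0.001444 × 323 = 0.466 mM.

323 nmol/s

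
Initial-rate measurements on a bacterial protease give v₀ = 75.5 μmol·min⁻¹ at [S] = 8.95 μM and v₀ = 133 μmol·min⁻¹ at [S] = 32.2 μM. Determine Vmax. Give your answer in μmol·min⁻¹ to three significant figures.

188 μmol·min⁻¹

From v = Vmax[S]/(Km+[S]), each point gives Vmax = v(Km+[S])/[S].
Equating: 75.5(Km+8.95)/8.95 = 133(Km+32.2)/32.2.
8.436·Km + 75.5 = 4.130·Km + 133, so (8.436 − 4.130)·Km = 133 − 75.5.
Km = 57.50/4.305 = 13.4 μM; then Vmax = 75.5(13.4+8.95)/8.95 = 188 μmol·min⁻¹.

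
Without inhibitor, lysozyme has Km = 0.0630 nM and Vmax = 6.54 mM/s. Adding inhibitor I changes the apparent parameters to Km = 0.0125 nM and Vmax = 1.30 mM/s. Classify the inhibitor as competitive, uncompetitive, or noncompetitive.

Both Km and Vmax decrease by the same factor (~5.02-fold) — characteristic of uncompetitive inhibition.

uncompetitive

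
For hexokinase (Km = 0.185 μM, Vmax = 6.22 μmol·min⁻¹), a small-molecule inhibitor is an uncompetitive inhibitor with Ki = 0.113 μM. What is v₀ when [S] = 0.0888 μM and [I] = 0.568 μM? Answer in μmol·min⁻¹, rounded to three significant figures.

α = 1 + [I]/Ki = 1 + 0.568/0.113 = 6.027.
For an uncompetitive inhibitor, both parameters are divided by α, giving Vmax/α and Km/α: Km,app = 0.0307 μM, Vmax,app = 1.03 μmol·min⁻¹.
v = Vmax,app·[S]/(Km,app + [S]) = 1.03 × 0.0888/(0.0307 + 0.0888) = 0.767 μmol·min⁻¹.

0.767 μmol·min⁻¹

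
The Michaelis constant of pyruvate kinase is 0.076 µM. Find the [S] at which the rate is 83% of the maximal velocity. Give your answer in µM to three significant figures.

0.371 µM

v/Vmax = [S]/(Km+[S]) = 0.83, so [S] = Km·0.83/(1 − 0.83) = 0.076 × 4.882.
[S] = 0.371 µM.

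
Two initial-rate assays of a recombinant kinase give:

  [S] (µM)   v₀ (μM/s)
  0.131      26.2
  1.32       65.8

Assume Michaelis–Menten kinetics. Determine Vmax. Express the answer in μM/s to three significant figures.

78.9 μM/s

In reciprocal form, 1/v = (Km/Vmax)·(1/[S]) + 1/Vmax. The two points give (1/[S], 1/v) = (7.634, 0.03817) and (0.7576, 0.01520).
Slope = (0.03817 − 0.01520)/(7.634 − 0.7576) = 0.003341; intercept = 0.03817 − 0.003341×7.634 = 0.01267.
Vmax = 1/intercept = 78.9 μM/s; Km = slope × Vmax = 0.003341 × 78.9 = 0.264 µM.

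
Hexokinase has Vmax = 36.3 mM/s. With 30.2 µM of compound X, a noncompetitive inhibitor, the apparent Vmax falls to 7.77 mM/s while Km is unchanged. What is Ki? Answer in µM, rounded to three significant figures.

Noncompetitive: Vmax,app = Vmax/α with α = 1 + [I]/Ki.
α = Vmax/Vmax,app = 36.3/7.77 = 4.672.
Ki = [I]/(α − 1) = 30.2/3.672 = 8.22 µM.

8.22 µM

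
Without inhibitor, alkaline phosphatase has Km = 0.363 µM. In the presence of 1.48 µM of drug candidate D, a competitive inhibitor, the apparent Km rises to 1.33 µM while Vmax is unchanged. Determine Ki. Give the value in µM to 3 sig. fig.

0.556 µM

Competitive: Km,app = α·Km with α = 1 + [I]/Ki.
α = Km,app/Km = 1.33/0.363 = 3.664.
Since α = 1 + [I]/Ki, [I]/Ki = 3.664 − 1 = 2.664 and Ki = 1.48/2.664 = 0.556 µM.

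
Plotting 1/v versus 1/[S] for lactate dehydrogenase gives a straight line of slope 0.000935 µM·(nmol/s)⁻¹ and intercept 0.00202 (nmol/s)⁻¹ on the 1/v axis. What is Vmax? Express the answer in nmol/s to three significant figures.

The y-intercept of a Lineweaver–Burk plot equals 1/Vmax, so Vmax = 1/0.00202 = 495 nmol/s.

495 nmol/s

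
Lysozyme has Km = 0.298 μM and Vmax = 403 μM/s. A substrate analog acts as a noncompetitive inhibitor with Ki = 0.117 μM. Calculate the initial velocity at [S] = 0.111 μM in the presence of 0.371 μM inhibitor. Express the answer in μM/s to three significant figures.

With α = 1 + [I]/Ki = 1 + 0.371/0.117 = 4.171, the noncompetitive rate law is v = (Vmax/α)·[S] / (Km + [S]).
v = (403/4.171)×0.111 / (0.298 + 0.111) = 10.72/0.4090 = 26.2 μM/s.

26.2 μM/s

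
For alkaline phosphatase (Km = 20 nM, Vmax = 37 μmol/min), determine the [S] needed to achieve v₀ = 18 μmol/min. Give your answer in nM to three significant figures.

18.9 nM

The required fractional saturation is v/Vmax = 18/37 = 0.4865.
Then [S]/(Km+[S]) = 0.4865 ⇒ [S] = 20 × 0.4865/(1 − 0.4865) = 18.9 nM.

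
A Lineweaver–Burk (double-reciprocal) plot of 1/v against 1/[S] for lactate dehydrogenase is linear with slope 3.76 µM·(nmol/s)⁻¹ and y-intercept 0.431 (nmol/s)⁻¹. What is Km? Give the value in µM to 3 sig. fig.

8.72 µM

y-intercept = 1/Vmax ⇒ Vmax = 2.32 nmol/s; slope = Km/Vmax ⇒ Km = slope × Vmax.
Km = 3.76 × 2.32 = 8.72 µM.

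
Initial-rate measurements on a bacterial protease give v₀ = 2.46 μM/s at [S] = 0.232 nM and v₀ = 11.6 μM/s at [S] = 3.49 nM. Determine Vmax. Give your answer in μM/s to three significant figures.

From v = Vmax[S]/(Km+[S]), each point gives Vmax = v(Km+[S])/[S].
Equating: 2.46(Km+0.232)/0.232 = 11.6(Km+3.49)/3.49.
10.60·Km + 2.46 = 3.324·Km + 11.6, so (10.60 − 3.324)·Km = 11.6 − 2.46.
Km = 9.140/7.280 = 1.26 nM; then Vmax = 2.46(1.26+0.232)/0.232 = 15.8 μM/s.

15.8 μM/s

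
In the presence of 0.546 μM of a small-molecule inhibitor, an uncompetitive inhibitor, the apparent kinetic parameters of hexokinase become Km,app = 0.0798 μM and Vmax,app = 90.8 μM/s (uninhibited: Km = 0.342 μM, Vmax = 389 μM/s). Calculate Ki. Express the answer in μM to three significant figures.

0.166 μM

Uncompetitive: Vmax,app = Vmax/α (and Km,app = Km/α) with α = 1 + [I]/Ki.
α = Vmax/Vmax,app = 389/90.8 = 4.284.
Since α = 1 + [I]/Ki, [I]/Ki = 4.284 − 1 = 3.284 and Ki = 0.546/3.284 = 0.166 μM.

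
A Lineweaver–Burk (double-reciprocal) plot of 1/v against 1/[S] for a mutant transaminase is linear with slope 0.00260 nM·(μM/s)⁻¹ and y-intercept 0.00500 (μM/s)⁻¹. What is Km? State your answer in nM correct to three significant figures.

y-intercept = 1/Vmax ⇒ Vmax = 200 μM/s; slope = Km/Vmax ⇒ Km = slope × Vmax.
Km = 0.00260 × 200 = 0.520 nM.

0.520 nM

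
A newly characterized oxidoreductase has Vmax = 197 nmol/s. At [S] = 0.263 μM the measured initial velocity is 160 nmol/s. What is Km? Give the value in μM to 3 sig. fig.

0.0608 μM

v/Vmax = 160/197 = 0.8122 = [S]/(Km+[S]).
So Km + [S] = [S]/0.8122 = 0.3238 μM, giving Km = 0.3238 − 0.263 = 0.0608 μM.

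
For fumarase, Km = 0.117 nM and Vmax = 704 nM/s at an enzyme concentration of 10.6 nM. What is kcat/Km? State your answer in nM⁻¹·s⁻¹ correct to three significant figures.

568 nM⁻¹·s⁻¹

kcat = Vmax/[E]total = 704/10.6 = 66.4 s⁻¹.
kcat/Km = 66.4/0.117 = 568 nM⁻¹·s⁻¹.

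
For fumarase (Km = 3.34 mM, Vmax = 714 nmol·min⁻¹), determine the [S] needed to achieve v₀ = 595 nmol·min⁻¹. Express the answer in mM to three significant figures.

16.7 mM

Rearranging v = Vmax[S]/(Km+[S]) gives [S] = Km·v/(Vmax − v).
[S] = 3.34 × 595 / (714 − 595) = 1987/119.0 = 16.7 mM.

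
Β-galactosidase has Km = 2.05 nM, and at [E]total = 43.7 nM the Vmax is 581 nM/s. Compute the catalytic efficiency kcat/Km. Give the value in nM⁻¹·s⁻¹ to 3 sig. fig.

6.49 nM⁻¹·s⁻¹

kcat = Vmax/[E]total = 581/43.7 = 13.3 s⁻¹.
kcat/Km = 13.3/2.05 = 6.49 nM⁻¹·s⁻¹.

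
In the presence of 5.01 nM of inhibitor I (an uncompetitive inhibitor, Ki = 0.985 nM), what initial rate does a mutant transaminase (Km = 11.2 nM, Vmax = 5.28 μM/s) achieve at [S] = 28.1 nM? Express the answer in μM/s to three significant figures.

0.814 μM/s

With α = 1 + [I]/Ki = 1 + 5.01/0.985 = 6.086, the uncompetitive rate law is v = (Vmax/α)·[S] / (Km/α + [S]).
v = (5.28/6.086)×28.1 / (11.2/6.086 + 28.1) = 24.38/29.94 = 0.814 μM/s.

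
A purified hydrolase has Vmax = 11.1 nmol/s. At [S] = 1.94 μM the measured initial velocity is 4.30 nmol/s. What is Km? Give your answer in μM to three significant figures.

3.07 μM

v/Vmax = 4.30/11.1 = 0.3874 = [S]/(Km+[S]).
So Km + [S] = [S]/0.3874 = 5.008 μM, giving Km = 5.008 − 1.94 = 3.07 μM.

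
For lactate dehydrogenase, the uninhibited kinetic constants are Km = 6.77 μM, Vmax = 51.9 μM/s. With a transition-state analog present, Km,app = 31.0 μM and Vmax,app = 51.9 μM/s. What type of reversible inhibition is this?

competitive

Km increases (6.77 → 31.0 μM) while Vmax is unchanged — the hallmark of competitive inhibition.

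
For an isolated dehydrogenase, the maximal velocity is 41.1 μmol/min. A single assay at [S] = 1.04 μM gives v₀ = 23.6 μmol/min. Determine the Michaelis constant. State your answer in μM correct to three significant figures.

0.771 μM

From v = Vmax[S]/(Km+[S]), Km = [S](Vmax − v)/v.
Km = 1.04 × (41.1 − 23.6) / 23.6 = 18.20/23.6 = 0.771 μM.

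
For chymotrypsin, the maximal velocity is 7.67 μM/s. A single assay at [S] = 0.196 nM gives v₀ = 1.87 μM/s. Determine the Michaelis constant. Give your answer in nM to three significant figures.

0.608 nM

v/Vmax = 1.87/7.67 = 0.2438 = [S]/(Km+[S]).
So Km + [S] = [S]/0.2438 = 0.8039 nM, giving Km = 0.8039 − 0.196 = 0.608 nM.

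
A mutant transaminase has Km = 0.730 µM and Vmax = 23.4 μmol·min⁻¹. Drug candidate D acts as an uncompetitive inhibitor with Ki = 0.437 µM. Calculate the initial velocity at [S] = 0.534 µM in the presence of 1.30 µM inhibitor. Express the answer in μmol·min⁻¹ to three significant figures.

α = 1 + [I]/Ki = 1 + 1.30/0.437 = 3.975.
For an uncompetitive inhibitor, both parameters are divided by α, giving Vmax/α and Km/α: Km,app = 0.184 µM, Vmax,app = 5.89 μmol·min⁻¹.
v = Vmax,app·[S]/(Km,app + [S]) = 5.89 × 0.534/(0.184 + 0.534) = 4.38 μmol·min⁻¹.

4.38 μmol·min⁻¹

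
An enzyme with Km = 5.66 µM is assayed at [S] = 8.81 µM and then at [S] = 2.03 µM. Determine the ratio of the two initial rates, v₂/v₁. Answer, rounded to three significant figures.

0.434

Since Vmax cancels, v₂/v₁ = [S]₂(Km+[S]₁) / [S]₁(Km+[S]₂).
= 2.03×(5.66+8.81) / (8.81×(5.66+2.03)) = 29.37/67.75 = 0.434.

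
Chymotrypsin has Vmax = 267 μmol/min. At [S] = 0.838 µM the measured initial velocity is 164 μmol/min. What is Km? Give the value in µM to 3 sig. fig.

v/Vmax = 164/267 = 0.6142 = [S]/(Km+[S]).
So Km + [S] = [S]/0.6142 = 1.364 µM, giving Km = 1.364 − 0.838 = 0.526 µM.

0.526 µM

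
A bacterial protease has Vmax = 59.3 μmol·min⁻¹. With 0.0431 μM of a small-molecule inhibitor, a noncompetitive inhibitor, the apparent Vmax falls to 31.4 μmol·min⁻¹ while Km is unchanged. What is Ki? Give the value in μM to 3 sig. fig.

0.0485 μM

Noncompetitive: Vmax,app = Vmax/α with α = 1 + [I]/Ki.
α = Vmax/Vmax,app = 59.3/31.4 = 1.889.
Since α = 1 + [I]/Ki, [I]/Ki = 1.889 − 1 = 0.8885 and Ki = 0.0431/0.8885 = 0.0485 μM.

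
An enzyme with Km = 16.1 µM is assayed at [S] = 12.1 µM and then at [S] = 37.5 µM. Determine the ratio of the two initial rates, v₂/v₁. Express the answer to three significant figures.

Since Vmax cancels, v₂/v₁ = [S]₂(Km+[S]₁) / [S]₁(Km+[S]₂).
= 37.5×(16.1+12.1) / (12.1×(16.1+37.5)) = 1058/648.6 = 1.63.

1.63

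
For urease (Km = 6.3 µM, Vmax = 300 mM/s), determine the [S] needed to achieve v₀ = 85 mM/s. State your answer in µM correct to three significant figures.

The required fractional saturation is v/Vmax = 85/300 = 0.2833.
Then [S]/(Km+[S]) = 0.2833 ⇒ [S] = 6.3 × 0.2833/(1 − 0.2833) = 2.49 µM.

2.49 µM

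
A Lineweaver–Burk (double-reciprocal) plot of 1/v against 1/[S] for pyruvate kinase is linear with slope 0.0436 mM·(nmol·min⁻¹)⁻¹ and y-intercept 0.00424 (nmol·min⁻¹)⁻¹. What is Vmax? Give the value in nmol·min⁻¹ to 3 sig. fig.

The y-intercept of a Lineweaver–Burk plot equals 1/Vmax, so Vmax = 1/0.00424 = 236 nmol·min⁻¹.

236 nmol·min⁻¹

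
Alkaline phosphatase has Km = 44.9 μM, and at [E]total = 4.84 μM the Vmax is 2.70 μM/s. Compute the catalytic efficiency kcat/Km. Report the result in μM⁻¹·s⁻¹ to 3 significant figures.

0.0124 μM⁻¹·s⁻¹

kcat = Vmax/[E]total = 2.70/4.84 = 0.558 s⁻¹.
kcat/Km = 0.558/44.9 = 0.0124 μM⁻¹·s⁻¹.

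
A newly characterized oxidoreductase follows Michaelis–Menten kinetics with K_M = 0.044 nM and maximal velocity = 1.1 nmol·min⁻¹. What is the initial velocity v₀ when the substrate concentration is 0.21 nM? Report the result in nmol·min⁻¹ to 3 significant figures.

[S]/(Km+[S]) = 0.21/0.2540 = 0.8268, the fractional saturation.
v = 0.8268 × Vmax = 0.8268 × 1.1 = 0.909 nmol·min⁻¹.

0.909 nmol·min⁻¹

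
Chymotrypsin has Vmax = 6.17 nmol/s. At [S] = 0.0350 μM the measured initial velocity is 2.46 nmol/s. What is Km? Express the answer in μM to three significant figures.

0.0528 μM

v/Vmax = 2.46/6.17 = 0.3987 = [S]/(Km+[S]).
So Km + [S] = [S]/0.3987 = 0.08778 μM, giving Km = 0.08778 − 0.0350 = 0.0528 μM.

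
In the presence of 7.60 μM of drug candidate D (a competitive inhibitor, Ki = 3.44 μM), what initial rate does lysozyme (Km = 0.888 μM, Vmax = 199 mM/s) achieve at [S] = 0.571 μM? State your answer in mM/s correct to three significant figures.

33.2 mM/s

With α = 1 + [I]/Ki = 1 + 7.60/3.44 = 3.209, the competitive rate law is v = Vmax[S] / (αKm + [S]).
v = 199×0.571 / (3.209×0.888 + 0.571) = 113.6/3.421 = 33.2 mM/s.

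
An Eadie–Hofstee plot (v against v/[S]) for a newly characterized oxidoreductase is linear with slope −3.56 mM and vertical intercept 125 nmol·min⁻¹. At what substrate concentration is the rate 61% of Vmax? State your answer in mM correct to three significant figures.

The Eadie–Hofstee slope gives Km = 3.56 mM (slope = −Km).
v/Vmax = [S]/(Km+[S]) = 0.61 ⇒ [S] = Km·0.61/(1−0.61) = 3.56 × 1.564 = 5.57 mM.

5.57 mM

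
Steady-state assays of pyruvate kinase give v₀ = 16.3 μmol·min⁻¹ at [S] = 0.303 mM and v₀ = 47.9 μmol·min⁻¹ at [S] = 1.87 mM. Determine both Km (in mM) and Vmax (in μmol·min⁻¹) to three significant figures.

Km = 1.12 mM; Vmax = 76.6 μmol·min⁻¹

In reciprocal form, 1/v = (Km/Vmax)·(1/[S]) + 1/Vmax. The two points give (1/[S], 1/v) = (3.300, 0.06135) and (0.5348, 0.02088).
Slope = (0.06135 − 0.02088)/(3.300 − 0.5348) = 0.01463; intercept = 0.06135 − 0.01463×3.300 = 0.01305.
Vmax = 1/intercept = 76.6 μmol·min⁻¹; Km = slope × Vmax = 0.01463 × 76.6 = 1.12 mM.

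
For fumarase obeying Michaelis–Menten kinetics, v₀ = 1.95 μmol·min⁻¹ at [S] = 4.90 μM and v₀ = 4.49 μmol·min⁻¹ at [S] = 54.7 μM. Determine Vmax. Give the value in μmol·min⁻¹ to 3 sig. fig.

From v = Vmax[S]/(Km+[S]), each point gives Vmax = v(Km+[S])/[S].
Equating: 1.95(Km+4.90)/4.90 = 4.49(Km+54.7)/54.7.
0.3980·Km + 1.95 = 0.08208·Km + 4.49, so (0.3980 − 0.08208)·Km = 4.49 − 1.95.
Km = 2.540/0.3159 = 8.04 μM; then Vmax = 1.95(8.04+4.90)/4.90 = 5.15 μmol·min⁻¹.

5.15 μmol·min⁻¹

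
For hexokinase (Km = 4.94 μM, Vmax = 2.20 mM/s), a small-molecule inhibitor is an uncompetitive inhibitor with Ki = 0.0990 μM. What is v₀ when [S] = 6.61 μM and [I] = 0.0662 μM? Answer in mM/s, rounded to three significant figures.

α = 1 + [I]/Ki = 1 + 0.0662/0.0990 = 1.669.
For an uncompetitive inhibitor, both parameters are divided by α, giving Vmax/α and Km/α: Km,app = 2.96 μM, Vmax,app = 1.32 mM/s.
v = Vmax,app·[S]/(Km,app + [S]) = 1.32 × 6.61/(2.96 + 6.61) = 0.911 mM/s.

0.911 mM/s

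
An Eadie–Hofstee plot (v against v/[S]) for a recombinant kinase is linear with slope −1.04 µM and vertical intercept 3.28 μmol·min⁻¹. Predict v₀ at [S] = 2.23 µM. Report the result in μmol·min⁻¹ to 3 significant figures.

In the Eadie–Hofstee form v = Vmax − Km·(v/[S]), the slope is −Km and the intercept is Vmax, so Km = 1.04 µM and Vmax = 3.28 μmol·min⁻¹.
v = 3.28 × 2.23/(1.04 + 2.23) = 2.24 μmol·min⁻¹.

2.24 μmol·min⁻¹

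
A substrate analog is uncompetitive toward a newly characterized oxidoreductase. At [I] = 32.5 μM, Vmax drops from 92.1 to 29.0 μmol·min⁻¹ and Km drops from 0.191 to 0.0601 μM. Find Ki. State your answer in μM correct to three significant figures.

14.9 μM

Uncompetitive: Vmax,app = Vmax/α (and Km,app = Km/α) with α = 1 + [I]/Ki.
α = Vmax/Vmax,app = 92.1/29.0 = 3.176.
Ki = [I]/(α − 1) = 32.5/2.176 = 14.9 μM.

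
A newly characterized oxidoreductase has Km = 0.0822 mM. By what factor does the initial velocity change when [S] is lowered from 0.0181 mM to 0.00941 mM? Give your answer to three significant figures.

0.569

Since Vmax cancels, v₂/v₁ = [S]₂(Km+[S]₁) / [S]₁(Km+[S]₂).
= 0.00941×(0.0822+0.0181) / (0.0181×(0.0822+0.00941)) = 0.0009438/0.001658 = 0.569.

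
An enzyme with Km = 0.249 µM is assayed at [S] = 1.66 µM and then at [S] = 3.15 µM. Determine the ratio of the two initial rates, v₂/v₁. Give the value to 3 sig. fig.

The fractional saturations are [S]/(Km+[S]) = 1.66/1.909 = 0.8696 and 3.15/3.399 = 0.9267.
v₂/v₁ is just their ratio: 0.9267/0.8696 = 1.07.

1.07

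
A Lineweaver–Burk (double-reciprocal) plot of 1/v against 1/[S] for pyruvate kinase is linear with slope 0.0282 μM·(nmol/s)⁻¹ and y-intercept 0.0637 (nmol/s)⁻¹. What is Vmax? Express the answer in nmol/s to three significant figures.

15.7 nmol/s

The y-intercept of a Lineweaver–Burk plot equals 1/Vmax, so Vmax = 1/0.0637 = 15.7 nmol/s.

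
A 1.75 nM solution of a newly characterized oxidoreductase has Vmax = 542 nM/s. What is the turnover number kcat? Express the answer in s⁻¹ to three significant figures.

kcat = Vmax/[E]total = 542 nM/s / 1.75 nM = 310 s⁻¹.

310 s⁻¹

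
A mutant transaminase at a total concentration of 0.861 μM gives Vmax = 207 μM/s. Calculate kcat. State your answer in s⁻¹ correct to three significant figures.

kcat = Vmax/[E]total = 207 μM/s / 0.861 μM = 240 s⁻¹.

240 s⁻¹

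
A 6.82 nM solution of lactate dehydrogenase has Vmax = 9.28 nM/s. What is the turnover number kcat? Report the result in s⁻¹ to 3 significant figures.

1.36 s⁻¹

kcat = Vmax/[E]total = 9.28 nM/s / 6.82 nM = 1.36 s⁻¹.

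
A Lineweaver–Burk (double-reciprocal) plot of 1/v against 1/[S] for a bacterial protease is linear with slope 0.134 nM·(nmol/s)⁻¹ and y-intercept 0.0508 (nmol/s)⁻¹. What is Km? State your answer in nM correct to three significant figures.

y-intercept = 1/Vmax ⇒ Vmax = 19.7 nmol/s; slope = Km/Vmax ⇒ Km = slope × Vmax.
Km = 0.134 × 19.7 = 2.64 nM.

2.64 nM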